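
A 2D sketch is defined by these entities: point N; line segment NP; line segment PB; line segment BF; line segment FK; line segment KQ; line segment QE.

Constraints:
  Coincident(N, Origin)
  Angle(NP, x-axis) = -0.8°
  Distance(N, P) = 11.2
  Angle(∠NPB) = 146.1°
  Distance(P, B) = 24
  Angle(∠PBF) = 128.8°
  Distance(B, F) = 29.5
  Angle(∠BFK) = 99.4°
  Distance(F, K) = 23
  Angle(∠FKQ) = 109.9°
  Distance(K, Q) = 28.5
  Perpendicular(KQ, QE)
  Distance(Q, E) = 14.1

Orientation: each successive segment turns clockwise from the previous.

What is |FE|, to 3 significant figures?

37.1

∠FKQ = 109.9° gives KQ at 123° from the x-axis; with |KQ| = 28.5, Q = (-5.01, -24.8). KQ ⟂ QE, so QE runs at 33.4°; with |QE| = 14.1, E = (6.76, -17.1). Then |FE| = |E − F| = 37.1.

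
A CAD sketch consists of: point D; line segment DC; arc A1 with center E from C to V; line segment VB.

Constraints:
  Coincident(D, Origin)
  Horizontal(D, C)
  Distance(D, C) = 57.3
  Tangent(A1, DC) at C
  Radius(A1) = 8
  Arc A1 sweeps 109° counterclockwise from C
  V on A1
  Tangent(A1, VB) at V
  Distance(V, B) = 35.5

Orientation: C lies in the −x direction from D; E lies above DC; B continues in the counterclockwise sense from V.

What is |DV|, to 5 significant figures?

50.854

D is at the origin; DC is horizontal with |DC| = 57.3 and C on the −x side, so C = (-57.300, 0.0000). The tangent condition forces EC to be normal to DC, so E = C + (0, 8) = (-57.300, 8.0000). On A1, C sits at bearing -90° from E; a 109° counterclockwise sweep puts V at bearing 19°, so V = E + 8.0·(cos 19°, sin 19°) = (-49.736, 10.605). Then |DV| = |V − D| = 50.854.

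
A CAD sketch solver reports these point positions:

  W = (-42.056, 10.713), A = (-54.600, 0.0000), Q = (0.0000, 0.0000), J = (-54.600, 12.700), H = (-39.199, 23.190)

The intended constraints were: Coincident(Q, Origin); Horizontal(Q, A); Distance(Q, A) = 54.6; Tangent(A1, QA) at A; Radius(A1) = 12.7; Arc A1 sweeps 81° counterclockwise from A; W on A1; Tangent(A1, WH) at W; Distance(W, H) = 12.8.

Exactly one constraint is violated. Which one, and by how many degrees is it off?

Tangent(A1, WH) at W — off by 3.90°.

Q = (0.00, 0.00) ✓; Q.y = 0.00, A.y = 0.00 ✓; |QA| = 54.60 ✓; ∠(JA, AQ) = 90.00° ✓; |JA| = 12.70 ✓; bearing(J→W) − bearing(J→A) = 81.00° ✓; |JW| = 12.70 ✓; ∠(JW, WH) = 93.90° ✗; |WH| = 12.80 ✓.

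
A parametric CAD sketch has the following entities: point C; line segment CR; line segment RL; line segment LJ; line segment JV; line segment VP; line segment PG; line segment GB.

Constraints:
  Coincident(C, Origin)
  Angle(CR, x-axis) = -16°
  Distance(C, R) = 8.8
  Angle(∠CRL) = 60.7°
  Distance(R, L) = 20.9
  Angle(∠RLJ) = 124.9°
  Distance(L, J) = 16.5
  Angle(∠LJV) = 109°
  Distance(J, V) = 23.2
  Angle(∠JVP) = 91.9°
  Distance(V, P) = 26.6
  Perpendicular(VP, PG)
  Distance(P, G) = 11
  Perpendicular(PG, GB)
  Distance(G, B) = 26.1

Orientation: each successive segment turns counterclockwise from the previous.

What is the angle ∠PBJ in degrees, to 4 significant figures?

118.8°

C is at the origin; CR runs at -16.0° with length 8.8, so R = (8.459, -2.426). ∠CRL = 60.7° gives RL at 103.3° from the x-axis; with |RL| = 20.9, L = (3.651, 17.91). ∠RLJ = 124.9° gives LJ at 158.4° from the x-axis; with |LJ| = 16.5, J = (-11.69, 23.99). ∠LJV = 109.0° gives JV at -130.6° from the x-axis; with |JV| = 23.2, V = (-26.79, 6.373). ∠JVP = 91.9° gives VP at -42.50° from the x-axis; with |VP| = 26.6, P = (-7.177, -11.60). VP ⟂ PG, so PG runs at 47.50°; with |PG| = 11.0, G = (0.2549, -3.488). PG ⟂ GB, so GB runs at 137.5°; with |GB| = 26.1, B = (-18.99, 14.15). Then cos ∠PBJ = BP·BJ / (|BP||BJ|), giving 118.8°.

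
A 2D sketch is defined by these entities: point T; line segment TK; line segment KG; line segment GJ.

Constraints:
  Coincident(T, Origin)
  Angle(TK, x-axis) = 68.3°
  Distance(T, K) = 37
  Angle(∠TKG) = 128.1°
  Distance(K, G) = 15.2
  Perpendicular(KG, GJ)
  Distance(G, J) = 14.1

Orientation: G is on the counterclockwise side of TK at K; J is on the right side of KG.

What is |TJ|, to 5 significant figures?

57.567

T is at the origin; TK runs at 68.3° with length 37.0, so K = 37.0·(cos 68.3°, sin 68.3°) = (13.681, 34.378). ∠TKG = 128.1°, so KG runs at 68.3° + (180° − 128.1°) = 120.20° from the x-axis; with |KG| = 15.2, G = K + 15.2·(cos 120.20°, sin 120.20°) = (6.0347, 47.515). KG is perpendicular to GJ; with |GJ| = 14.1 on the right of KG, J = G + 14.1·(0.86427, 0.50302) = (18.221, 54.607). Then |TJ| = |J − T| = 57.567.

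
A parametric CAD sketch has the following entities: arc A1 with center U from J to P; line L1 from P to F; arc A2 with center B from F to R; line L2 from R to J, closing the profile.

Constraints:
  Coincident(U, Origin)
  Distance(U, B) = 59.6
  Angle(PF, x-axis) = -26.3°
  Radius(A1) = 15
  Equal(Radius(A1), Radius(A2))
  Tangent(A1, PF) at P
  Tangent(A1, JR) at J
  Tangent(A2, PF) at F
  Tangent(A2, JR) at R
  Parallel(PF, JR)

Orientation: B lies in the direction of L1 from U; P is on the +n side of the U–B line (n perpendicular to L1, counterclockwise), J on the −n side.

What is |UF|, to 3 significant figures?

61.5

The slot axis is L1's direction at -26.3°, so u = (cos -26.3°, sin -26.3°) = (0.896, -0.443) and n = (−sin -26.3°, cos -26.3°) = (0.443, 0.896). U is at the origin and B lies 59.6 along u from U, so B = 59.6·u = (53.4, -26.4). Tangency of A1 to both parallel lines with radius 15.0 puts P and J at U ± 15.0·n: P = (6.65, 13.4), J = (-6.65, -13.4). Equal radii place F and R the same way about B: F = B + 15.0·n = (60.1, -13.0), R = B − 15.0·n = (46.8, -39.9). Then |UF| = |F − U| = 61.5.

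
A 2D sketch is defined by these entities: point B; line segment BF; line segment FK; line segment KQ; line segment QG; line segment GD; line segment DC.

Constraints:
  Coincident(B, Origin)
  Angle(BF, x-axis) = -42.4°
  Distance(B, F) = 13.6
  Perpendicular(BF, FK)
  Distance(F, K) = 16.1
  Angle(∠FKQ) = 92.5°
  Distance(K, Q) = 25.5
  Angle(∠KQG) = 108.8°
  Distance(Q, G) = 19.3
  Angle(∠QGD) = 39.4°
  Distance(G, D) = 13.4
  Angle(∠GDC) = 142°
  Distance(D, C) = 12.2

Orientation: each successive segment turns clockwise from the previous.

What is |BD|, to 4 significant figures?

9.239

∠KQG = 108.8° gives QG at 68.90° from the x-axis; with |QG| = 19.3, G = (-13.43, 13.30). ∠QGD = 39.4° gives GD at -71.70° from the x-axis; with |GD| = 13.4, D = (-9.221, 0.5810). Then |BD| = |D − B| = 9.239.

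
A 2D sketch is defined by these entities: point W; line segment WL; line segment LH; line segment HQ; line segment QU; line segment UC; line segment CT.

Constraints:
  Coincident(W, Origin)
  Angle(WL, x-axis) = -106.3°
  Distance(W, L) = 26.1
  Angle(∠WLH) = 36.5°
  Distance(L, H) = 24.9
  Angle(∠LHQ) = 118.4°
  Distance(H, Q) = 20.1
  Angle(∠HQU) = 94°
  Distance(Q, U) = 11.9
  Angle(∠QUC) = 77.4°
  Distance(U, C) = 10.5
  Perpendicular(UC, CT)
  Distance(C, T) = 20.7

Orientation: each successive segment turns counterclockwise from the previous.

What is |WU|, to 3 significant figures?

9.20

∠LHQ = 118.4° gives HQ at 98.8° from the x-axis; with |HQ| = 20.1, Q = (9.43, 9.87). ∠HQU = 94.0° gives QU at -175° from the x-axis; with |QU| = 11.9, U = (-2.43, 8.87). Then |WU| = |U − W| = 9.20.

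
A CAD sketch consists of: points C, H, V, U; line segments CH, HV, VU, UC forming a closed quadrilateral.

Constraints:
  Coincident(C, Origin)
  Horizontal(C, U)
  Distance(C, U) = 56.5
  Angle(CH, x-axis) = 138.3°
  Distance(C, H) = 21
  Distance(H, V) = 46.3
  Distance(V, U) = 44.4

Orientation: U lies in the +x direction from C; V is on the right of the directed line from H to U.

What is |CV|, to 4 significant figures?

25.41

Checks: |HV| = 46.30 ✓; |VU| = 44.40 ✓.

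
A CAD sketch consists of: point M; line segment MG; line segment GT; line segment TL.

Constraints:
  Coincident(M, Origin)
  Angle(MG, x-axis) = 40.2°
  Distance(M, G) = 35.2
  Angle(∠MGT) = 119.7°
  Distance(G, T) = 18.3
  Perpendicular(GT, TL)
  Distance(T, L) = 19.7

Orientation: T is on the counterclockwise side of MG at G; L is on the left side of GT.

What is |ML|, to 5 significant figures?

37.358

M is at the origin; MG runs at 40.2° with length 35.2, so G = 35.2·(cos 40.2°, sin 40.2°) = (26.886, 22.720). ∠MGT = 119.7°, so GT runs at 40.2° + (180° − 119.7°) = 100.50° from the x-axis; with |GT| = 18.3, T = G + 18.3·(cos 100.50°, sin 100.50°) = (23.551, 40.714). The perpendicularity gives TL at right angles to GT; with |TL| = 19.7 on the left of GT, L = T + 19.7·(-0.98325, -0.18224) = (4.1806, 37.124). Then |ML| = |L − M| = 37.358.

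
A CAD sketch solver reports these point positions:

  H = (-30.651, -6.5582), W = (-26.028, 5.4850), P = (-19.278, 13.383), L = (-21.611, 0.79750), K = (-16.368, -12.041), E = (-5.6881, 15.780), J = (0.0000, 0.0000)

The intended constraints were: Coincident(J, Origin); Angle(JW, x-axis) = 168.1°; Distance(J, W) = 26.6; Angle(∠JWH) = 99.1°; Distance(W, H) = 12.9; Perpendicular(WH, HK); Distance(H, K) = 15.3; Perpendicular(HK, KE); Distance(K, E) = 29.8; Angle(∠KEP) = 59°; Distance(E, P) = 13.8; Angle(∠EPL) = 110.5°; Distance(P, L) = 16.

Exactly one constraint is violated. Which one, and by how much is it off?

Distance(P, L) = 16 — off by 3.20.

J = (0.00, 0.00) ✓; JW at 168.1° ✓; |JW| = 26.60 ✓; ∠JWH = 99.10° ✓; |WH| = 12.90 ✓; ∠(WH, HK) = 90.00° ✓; |HK| = 15.30 ✓; ∠(HK, KE) = 90.00° ✓; |KE| = 29.80 ✓; ∠KEP = 59.00° ✓; |EP| = 13.80 ✓; ∠EPL = 110.5° ✓; |PL| = 12.80 ✗.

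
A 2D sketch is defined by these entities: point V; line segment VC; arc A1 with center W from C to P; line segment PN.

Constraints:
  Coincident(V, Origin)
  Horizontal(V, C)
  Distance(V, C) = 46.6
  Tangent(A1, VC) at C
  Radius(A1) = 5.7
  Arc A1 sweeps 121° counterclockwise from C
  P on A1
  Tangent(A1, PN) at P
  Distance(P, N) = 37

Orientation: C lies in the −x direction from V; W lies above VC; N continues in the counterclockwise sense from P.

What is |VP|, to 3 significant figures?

42.6

V is at the origin; VC is horizontal with |VC| = 46.6 and C on the −x side, so C = (-46.6, 0.00). Tangency of A1 to VC means the radius WC is perpendicular to VC, so W = C + (0, 5.7) = (-46.6, 5.70). On A1, C sits at bearing -90° from W; a 121° counterclockwise sweep puts P at bearing 31°, so P = W + 5.7·(cos 31°, sin 31°) = (-41.7, 8.64). Then |VP| = |P − V| = 42.6.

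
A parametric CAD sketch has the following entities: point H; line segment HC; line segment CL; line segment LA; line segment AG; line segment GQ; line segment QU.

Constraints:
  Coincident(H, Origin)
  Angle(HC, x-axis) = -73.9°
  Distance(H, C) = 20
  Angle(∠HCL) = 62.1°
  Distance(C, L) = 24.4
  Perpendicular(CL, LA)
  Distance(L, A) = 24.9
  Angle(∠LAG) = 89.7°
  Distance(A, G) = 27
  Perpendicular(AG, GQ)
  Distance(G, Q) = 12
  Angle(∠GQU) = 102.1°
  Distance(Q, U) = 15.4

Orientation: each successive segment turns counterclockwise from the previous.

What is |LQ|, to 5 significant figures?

29.806

∠LAG = 89.7° gives AG at -135.70° from the x-axis; with |AG| = 27.0, G = (-13.523, -3.2116). The perpendicularity gives GQ at right angles to AG, so GQ runs at -45.700°; with |GQ| = 12.0, Q = (-5.1415, -11.800). Then |LQ| = |Q − L| = 29.806.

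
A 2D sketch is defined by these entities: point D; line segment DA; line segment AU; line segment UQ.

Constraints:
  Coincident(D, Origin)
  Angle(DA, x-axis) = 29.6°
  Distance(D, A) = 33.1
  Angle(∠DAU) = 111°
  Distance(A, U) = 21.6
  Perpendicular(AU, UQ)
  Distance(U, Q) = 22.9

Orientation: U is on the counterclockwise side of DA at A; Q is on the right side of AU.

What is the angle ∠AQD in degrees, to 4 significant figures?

11.45°

∠DAU = 111.0°, so AU runs at 29.6° + (180° − 111.0°) = 98.60° from the x-axis; with |AU| = 21.6, U = A + 21.6·(cos 98.60°, sin 98.60°) = (25.55, 37.71). The perpendicularity gives UQ at right angles to AU; with |UQ| = 22.9 on the right of AU, Q = U + 22.9·(0.9888, 0.1495) = (48.19, 41.13). Then cos ∠AQD = QA·QD / (|QA||QD|), giving 11.45°.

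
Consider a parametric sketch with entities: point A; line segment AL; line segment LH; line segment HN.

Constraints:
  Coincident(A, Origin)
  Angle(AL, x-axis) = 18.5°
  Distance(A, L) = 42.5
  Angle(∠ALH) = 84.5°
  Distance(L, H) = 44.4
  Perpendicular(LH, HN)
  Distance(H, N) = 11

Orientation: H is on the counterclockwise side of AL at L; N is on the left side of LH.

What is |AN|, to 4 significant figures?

51.05

∠ALH = 84.5°, so LH runs at 18.5° + (180° − 84.5°) = 114.0° from the x-axis; with |LH| = 44.4, H = L + 44.4·(cos 114.0°, sin 114.0°) = (22.24, 54.05). The perpendicularity gives HN at right angles to LH; with |HN| = 11.0 on the left of LH, N = H + 11.0·(-0.9135, -0.4067) = (12.20, 49.57). Then |AN| = |N − A| = 51.05.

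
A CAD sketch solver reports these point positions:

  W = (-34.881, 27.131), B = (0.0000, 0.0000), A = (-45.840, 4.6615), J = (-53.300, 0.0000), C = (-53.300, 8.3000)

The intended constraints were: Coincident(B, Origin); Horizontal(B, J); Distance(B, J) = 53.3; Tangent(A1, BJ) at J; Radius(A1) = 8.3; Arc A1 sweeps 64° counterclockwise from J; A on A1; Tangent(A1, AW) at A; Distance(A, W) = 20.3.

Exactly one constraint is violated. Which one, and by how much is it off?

Distance(A, W) = 20.3 — off by 4.70.

B = (0.00, 0.00) ✓; B.y = 0.00, J.y = 0.00 ✓; |BJ| = 53.30 ✓; ∠(CJ, JB) = 90.00° ✓; |CJ| = 8.300 ✓; bearing(C→A) − bearing(C→J) = 64.00° ✓; |CA| = 8.300 ✓; ∠(CA, AW) = 90.00° ✓; |AW| = 25.00 ✗.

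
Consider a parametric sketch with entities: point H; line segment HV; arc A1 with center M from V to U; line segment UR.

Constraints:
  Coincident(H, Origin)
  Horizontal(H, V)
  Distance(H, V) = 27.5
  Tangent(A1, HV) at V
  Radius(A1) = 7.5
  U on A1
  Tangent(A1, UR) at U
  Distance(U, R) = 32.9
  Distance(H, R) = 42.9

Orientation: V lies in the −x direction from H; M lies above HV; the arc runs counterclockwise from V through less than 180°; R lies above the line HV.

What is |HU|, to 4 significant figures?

21.14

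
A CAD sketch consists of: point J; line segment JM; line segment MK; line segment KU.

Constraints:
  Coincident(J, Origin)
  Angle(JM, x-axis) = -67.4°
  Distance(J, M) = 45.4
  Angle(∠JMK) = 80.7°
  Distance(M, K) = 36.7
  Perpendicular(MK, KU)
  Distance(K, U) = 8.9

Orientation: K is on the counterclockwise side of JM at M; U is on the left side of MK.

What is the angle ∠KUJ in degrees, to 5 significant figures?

140.72°

J is at the origin; JM runs at -67.4° with length 45.4, so M = 45.4·(cos -67.4°, sin -67.4°) = (17.447, -41.914). ∠JMK = 80.7°, so MK runs at -67.4° + (180° − 80.7°) = 31.900° from the x-axis; with |MK| = 36.7, K = M + 36.7·(cos 31.900°, sin 31.900°) = (48.604, -22.520). The perpendicularity gives KU at right angles to MK; with |KU| = 8.9 on the left of MK, U = K + 8.9·(-0.52844, 0.84897) = (43.901, -14.964). Then cos ∠KUJ = UK·UJ / (|UK||UJ|), giving 140.72°.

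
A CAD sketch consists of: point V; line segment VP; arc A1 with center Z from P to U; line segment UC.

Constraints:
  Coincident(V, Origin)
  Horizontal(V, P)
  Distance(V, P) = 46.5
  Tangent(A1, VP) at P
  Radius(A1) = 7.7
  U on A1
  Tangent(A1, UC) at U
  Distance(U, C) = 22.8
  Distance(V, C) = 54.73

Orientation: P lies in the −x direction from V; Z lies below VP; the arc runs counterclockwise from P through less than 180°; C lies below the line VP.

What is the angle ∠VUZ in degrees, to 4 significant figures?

11.82°

Checks: V = (0.00, 0.00) ✓; |ZU| = 7.700 ✓; ∠(ZU, UC) = 90.00° ✓; |UC| = 22.80 ✓; |VC| = 54.73 ✓.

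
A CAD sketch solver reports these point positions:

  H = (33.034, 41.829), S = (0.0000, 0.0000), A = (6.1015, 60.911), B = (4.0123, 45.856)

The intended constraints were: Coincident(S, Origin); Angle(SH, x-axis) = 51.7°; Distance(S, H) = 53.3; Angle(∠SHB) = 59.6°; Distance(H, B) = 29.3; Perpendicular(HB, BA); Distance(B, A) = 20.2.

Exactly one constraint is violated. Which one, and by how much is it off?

Distance(B, A) = 20.2 — off by 5.00.

S = (0.00, 0.00) ✓; SH at 51.70° ✓; |SH| = 53.30 ✓; ∠SHB = 59.60° ✓; |HB| = 29.30 ✓; ∠(HB, BA) = 90.00° ✓; |BA| = 15.20 ✗.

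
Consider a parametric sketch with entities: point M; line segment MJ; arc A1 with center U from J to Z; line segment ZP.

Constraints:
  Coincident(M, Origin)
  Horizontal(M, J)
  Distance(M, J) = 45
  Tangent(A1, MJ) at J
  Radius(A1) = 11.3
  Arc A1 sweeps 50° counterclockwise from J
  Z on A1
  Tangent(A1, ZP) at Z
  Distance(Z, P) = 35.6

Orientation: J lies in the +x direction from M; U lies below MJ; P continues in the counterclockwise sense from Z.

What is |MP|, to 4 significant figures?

34.08

On A1, J sits at bearing 90° from U; a 50° counterclockwise sweep puts Z at bearing 140°, so Z = U + 11.3·(cos 140°, sin 140°) = (36.34, -4.037). Since A1 is tangent to ZP there, UZ ⟂ ZP, so ZP runs along (−sin 140°, cos 140°); with |ZP| = 35.6, P = (13.46, -31.31). Then |MP| = |P − M| = 34.08.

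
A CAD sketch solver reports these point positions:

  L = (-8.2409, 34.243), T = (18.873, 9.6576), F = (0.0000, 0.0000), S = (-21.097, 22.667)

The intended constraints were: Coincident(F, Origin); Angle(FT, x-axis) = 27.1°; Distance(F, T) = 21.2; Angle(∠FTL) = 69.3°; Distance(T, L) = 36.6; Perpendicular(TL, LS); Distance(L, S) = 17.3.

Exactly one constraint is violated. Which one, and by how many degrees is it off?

Perpendicular(TL, LS) — off by 5.80°.

F = (0.00, 0.00) ✓; FT at 27.10° ✓; |FT| = 21.20 ✓; ∠FTL = 69.30° ✓; |TL| = 36.60 ✓; ∠(TL, LS) = 84.20° ✗; |LS| = 17.30 ✓.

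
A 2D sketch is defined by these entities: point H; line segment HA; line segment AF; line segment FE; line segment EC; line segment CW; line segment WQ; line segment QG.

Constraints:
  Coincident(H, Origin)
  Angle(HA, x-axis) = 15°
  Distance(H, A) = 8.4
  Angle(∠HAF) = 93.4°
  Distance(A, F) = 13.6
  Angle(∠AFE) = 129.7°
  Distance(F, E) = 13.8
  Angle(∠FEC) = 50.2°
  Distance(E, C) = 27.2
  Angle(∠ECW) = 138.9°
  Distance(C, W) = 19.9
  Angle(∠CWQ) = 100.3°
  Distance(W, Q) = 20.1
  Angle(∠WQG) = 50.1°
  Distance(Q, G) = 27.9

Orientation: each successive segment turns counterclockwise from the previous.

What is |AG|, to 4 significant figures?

6.568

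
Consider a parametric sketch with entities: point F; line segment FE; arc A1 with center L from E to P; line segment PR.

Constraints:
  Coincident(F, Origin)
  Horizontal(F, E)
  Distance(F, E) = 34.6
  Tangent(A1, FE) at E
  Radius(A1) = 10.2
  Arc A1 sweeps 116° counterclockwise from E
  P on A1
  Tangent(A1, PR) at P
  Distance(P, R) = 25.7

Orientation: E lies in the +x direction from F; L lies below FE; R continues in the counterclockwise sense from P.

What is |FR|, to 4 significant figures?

52.66

F is at the origin; F and E share the same y with |FE| = 34.6 and E on the +x side, so E = (34.60, 0.000). The tangent condition forces LE to be normal to FE, so L = E + (0, -10.2) = (34.60, -10.20). On A1, E sits at bearing 90° from L; a 116° counterclockwise sweep puts P at bearing 206°, so P = L + 10.2·(cos 206°, sin 206°) = (25.43, -14.67). The tangent condition forces LP to be normal to PR, so PR runs along (−sin 206°, cos 206°); with |PR| = 25.7, R = (36.70, -37.77). Then |FR| = |R − F| = 52.66.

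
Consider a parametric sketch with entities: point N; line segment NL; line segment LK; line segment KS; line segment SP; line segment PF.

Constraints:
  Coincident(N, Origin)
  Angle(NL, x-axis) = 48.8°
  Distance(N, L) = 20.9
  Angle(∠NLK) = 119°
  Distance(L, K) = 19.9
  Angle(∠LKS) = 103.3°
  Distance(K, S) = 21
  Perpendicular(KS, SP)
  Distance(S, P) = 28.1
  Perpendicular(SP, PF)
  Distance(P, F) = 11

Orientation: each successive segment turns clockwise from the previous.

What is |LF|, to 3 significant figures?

17.0

N is at the origin; NL runs at 48.8° with length 20.9, so L = (13.8, 15.7). ∠NLK = 119.0° gives LK at -12.2° from the x-axis; with |LK| = 19.9, K = (33.2, 11.5). ∠LKS = 103.3° gives KS at -88.9° from the x-axis; with |KS| = 21.0, S = (33.6, -9.48). KS is perpendicular to SP, so SP runs at -179°; with |SP| = 28.1, P = (5.53, -10.0). SP ⟂ PF, so PF runs at 91.1°; with |PF| = 11.0, F = (5.31, 0.983). Then |LF| = |F − L| = 17.0.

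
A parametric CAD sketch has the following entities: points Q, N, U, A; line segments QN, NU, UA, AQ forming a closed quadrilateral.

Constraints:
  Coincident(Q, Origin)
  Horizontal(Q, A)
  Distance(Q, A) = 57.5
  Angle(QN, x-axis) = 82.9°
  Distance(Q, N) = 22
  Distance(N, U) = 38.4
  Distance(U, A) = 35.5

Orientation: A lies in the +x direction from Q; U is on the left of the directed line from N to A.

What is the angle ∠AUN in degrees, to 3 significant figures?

106°

Checks: |NU| = 38.40 ✓; |UA| = 35.50 ✓.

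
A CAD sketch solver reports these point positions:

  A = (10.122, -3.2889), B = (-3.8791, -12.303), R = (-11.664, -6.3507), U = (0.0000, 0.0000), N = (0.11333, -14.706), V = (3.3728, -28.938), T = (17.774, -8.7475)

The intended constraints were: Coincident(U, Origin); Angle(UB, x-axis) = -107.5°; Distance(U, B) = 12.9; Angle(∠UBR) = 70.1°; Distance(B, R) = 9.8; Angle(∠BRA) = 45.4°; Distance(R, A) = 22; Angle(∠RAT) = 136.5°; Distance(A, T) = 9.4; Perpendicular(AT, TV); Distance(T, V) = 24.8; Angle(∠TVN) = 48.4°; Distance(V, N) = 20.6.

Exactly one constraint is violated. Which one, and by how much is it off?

Distance(V, N) = 20.6 — off by 6.00.

U = (0.00, 0.00) ✓; UB at -107.5° ✓; |UB| = 12.90 ✓; ∠UBR = 70.10° ✓; |BR| = 9.800 ✓; ∠BRA = 45.40° ✓; |RA| = 22.00 ✓; ∠RAT = 136.5° ✓; |AT| = 9.399 ✓; ∠(AT, TV) = 90.00° ✓; |TV| = 24.80 ✓; ∠TVN = 48.40° ✓; |VN| = 14.60 ✗.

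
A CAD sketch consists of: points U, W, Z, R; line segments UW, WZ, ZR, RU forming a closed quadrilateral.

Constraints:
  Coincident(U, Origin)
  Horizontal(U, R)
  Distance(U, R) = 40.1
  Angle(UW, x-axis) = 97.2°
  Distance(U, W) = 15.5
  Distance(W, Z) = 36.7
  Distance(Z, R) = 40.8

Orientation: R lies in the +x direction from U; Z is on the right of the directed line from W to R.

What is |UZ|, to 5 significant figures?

21.252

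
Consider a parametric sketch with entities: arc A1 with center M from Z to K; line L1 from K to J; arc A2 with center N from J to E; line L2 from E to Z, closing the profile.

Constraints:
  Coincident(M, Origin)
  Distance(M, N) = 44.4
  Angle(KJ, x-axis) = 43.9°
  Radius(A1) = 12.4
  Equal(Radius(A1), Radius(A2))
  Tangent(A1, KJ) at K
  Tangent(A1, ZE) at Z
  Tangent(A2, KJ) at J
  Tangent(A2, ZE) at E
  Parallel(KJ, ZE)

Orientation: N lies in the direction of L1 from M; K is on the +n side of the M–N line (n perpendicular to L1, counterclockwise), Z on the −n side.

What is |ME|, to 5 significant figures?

46.099

Tangency of A1 to both parallel lines with radius 12.4 puts K and Z at M ± 12.4·n: K = (-8.5982, 8.9348), Z = (8.5982, -8.9348). Equal radii place J and E the same way about N: J = N + 12.4·n = (23.394, 39.722), E = N − 12.4·n = (40.591, 21.852). Then |ME| = |E − M| = 46.099.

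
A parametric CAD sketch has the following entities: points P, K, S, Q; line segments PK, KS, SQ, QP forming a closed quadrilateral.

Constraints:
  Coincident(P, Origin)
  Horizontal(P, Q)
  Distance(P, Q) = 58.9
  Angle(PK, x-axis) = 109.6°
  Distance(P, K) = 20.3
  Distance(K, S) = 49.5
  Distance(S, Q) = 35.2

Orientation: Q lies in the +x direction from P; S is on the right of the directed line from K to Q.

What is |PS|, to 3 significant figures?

32.2

Checks: |KS| = 49.50 ✓; |SQ| = 35.20 ✓.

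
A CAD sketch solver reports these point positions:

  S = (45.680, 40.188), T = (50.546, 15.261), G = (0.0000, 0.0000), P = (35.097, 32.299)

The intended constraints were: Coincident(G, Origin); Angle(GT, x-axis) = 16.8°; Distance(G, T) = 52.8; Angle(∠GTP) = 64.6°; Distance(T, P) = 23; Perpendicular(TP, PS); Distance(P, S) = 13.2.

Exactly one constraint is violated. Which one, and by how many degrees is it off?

Perpendicular(TP, PS) — off by 5.50°.

G = (0.00, 0.00) ✓; GT at 16.80° ✓; |GT| = 52.80 ✓; ∠GTP = 64.60° ✓; |TP| = 23.00 ✓; ∠(TP, PS) = 95.50° ✗; |PS| = 13.20 ✓.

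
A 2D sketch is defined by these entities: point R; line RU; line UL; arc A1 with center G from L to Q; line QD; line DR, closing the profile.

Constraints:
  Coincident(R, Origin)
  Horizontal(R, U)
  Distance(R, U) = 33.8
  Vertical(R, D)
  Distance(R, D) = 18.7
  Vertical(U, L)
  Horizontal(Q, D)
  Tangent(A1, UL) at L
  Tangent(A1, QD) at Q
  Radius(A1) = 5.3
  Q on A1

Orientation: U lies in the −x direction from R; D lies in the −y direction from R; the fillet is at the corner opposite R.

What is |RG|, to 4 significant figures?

31.49

R is at the origin; R and U share the same y with |RU| = 33.8 and U on the −x side, so U = (-33.80, 0.000). RD is vertical with |RD| = 18.7 and D on the −y side, so D = (0.000, -18.70). The virtual corner opposite R is at (-33.80, -18.70). A1 meets UL tangentially, so GL is at right angles to UL and A1 meets QD tangentially, so GQ is at right angles to QD, with radius 5.3, so the center G sits 5.3 in from both sides at G = (-28.50, -13.40). Then |RG| = |G − R| = 31.49.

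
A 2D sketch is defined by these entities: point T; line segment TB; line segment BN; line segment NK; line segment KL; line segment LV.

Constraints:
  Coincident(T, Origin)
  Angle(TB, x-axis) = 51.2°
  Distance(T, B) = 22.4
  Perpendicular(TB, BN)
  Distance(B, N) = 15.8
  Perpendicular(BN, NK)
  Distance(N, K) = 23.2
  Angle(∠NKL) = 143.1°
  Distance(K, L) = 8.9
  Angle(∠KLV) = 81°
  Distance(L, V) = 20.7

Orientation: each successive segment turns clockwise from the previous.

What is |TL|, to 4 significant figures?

13.12

BN is perpendicular to NK, so NK runs at -128.8°; with |NK| = 23.2, K = (11.81, -10.52). ∠NKL = 143.1° gives KL at -165.7° from the x-axis; with |KL| = 8.9, L = (3.188, -12.72). Then |TL| = |L − T| = 13.12.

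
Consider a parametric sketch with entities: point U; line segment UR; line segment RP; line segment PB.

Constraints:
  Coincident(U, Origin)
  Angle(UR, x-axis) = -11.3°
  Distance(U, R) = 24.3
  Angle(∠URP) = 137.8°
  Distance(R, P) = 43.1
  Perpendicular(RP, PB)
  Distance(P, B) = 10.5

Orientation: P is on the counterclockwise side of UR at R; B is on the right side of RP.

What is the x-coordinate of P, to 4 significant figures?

60.81

U is at the origin; UR runs at -11.3° with length 24.3, so R = 24.3·(cos -11.3°, sin -11.3°) = (23.83, -4.761). ∠URP = 137.8°, so RP runs at -11.3° + (180° − 137.8°) = 30.90° from the x-axis; with |RP| = 43.1, P = R + 43.1·(cos 30.90°, sin 30.90°) = (60.81, 17.37). So P.x = 60.81.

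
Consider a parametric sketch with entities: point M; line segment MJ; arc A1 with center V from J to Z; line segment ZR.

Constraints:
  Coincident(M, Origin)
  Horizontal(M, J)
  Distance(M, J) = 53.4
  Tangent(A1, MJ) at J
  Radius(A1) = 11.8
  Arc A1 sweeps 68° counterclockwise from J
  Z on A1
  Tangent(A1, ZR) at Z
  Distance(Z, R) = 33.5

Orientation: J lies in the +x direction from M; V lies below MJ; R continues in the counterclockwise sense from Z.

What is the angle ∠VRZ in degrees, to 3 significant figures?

19.4°

M is at the origin; M and J share the same y with |MJ| = 53.4 and J on the +x side, so J = (53.4, 0.00). Tangency of A1 to MJ means the radius VJ is perpendicular to MJ, so V = J + (0, -11.8) = (53.4, -11.8). On A1, J sits at bearing 90° from V; a 68° counterclockwise sweep puts Z at bearing 158°, so Z = V + 11.8·(cos 158°, sin 158°) = (42.5, -7.38). Tangency of A1 to ZR means the radius VZ is perpendicular to ZR, so ZR runs along (−sin 158°, cos 158°); with |ZR| = 33.5, R = (29.9, -38.4). Then cos ∠VRZ = RV·RZ / (|RV||RZ|), giving 19.4°.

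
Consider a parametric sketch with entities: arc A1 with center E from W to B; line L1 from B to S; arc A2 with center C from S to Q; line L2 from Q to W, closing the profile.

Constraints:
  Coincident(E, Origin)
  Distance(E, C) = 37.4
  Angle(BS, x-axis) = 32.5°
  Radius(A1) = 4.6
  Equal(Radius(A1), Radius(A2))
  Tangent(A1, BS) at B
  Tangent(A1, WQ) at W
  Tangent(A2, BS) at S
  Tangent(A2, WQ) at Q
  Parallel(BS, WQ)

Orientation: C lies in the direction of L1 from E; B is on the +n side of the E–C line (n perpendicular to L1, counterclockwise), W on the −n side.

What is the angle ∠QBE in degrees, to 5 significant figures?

76.180°

The slot axis is L1's direction at 32.5°, so u = (cos 32.5°, sin 32.5°) = (0.84339, 0.53730) and n = (−sin 32.5°, cos 32.5°) = (-0.53730, 0.84339). E is at the origin and C lies 37.4 along u from E, so C = 37.4·u = (31.543, 20.095). Tangency of A1 to both parallel lines with radius 4.6 puts B and W at E ± 4.6·n: B = (-2.4716, 3.8796), W = (2.4716, -3.8796). Equal radii place S and Q the same way about C: S = C + 4.6·n = (29.071, 23.975), Q = C − 4.6·n = (34.014, 16.215). Then cos ∠QBE = BQ·BE / (|BQ||BE|), giving 76.180°.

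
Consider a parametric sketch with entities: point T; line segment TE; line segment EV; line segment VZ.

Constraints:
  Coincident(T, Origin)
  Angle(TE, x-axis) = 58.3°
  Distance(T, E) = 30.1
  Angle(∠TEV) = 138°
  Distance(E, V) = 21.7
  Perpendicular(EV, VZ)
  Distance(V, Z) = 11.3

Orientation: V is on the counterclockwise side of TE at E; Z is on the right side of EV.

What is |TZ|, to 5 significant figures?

54.135

∠TEV = 138.0°, so EV runs at 58.3° + (180° − 138.0°) = 100.30° from the x-axis; with |EV| = 21.7, V = E + 21.7·(cos 100.30°, sin 100.30°) = (11.937, 46.960). EV ⟂ VZ; with |VZ| = 11.3 on the right of EV, Z = V + 11.3·(0.98389, 0.17880) = (23.055, 48.980). Then |TZ| = |Z − T| = 54.135.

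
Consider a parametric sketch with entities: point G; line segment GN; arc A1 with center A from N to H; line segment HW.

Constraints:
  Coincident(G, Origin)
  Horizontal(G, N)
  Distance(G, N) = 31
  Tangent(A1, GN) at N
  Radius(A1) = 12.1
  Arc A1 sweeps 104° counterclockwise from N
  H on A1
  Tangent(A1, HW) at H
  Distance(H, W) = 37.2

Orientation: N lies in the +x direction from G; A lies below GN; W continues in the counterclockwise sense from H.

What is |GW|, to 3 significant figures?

58.4

G is at the origin; GN is horizontal with |GN| = 31.0 and N on the +x side, so N = (31.0, 0.00). Since A1 is tangent to GN there, AN ⟂ GN, so A = N + (0, -12.1) = (31.0, -12.1). On A1, N sits at bearing 90° from A; a 104° counterclockwise sweep puts H at bearing 194°, so H = A + 12.1·(cos 194°, sin 194°) = (19.3, -15.0). Since A1 is tangent to HW there, AH ⟂ HW, so HW runs along (−sin 194°, cos 194°); with |HW| = 37.2, W = (28.3, -51.1). Then |GW| = |W − G| = 58.4.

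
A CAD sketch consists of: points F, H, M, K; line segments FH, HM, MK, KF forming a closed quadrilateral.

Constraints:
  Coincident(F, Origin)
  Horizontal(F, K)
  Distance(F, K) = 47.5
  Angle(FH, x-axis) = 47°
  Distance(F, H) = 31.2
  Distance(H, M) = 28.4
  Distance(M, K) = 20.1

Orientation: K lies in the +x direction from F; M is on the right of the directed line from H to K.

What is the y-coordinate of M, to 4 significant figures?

-4.781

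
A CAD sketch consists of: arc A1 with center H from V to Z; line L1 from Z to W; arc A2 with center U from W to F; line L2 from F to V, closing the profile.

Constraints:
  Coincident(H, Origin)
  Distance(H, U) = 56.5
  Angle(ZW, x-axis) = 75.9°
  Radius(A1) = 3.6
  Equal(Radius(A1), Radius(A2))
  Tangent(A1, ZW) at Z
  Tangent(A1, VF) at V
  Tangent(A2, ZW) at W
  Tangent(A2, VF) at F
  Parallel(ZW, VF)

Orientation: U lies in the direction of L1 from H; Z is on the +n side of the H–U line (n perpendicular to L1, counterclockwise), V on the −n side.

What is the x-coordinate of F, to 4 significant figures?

17.26

Tangency of A1 to both parallel lines with radius 3.6 puts Z and V at H ± 3.6·n: Z = (-3.492, 0.8770), V = (3.492, -0.8770). Equal radii place W and F the same way about U: W = U + 3.6·n = (10.27, 55.67), F = U − 3.6·n = (17.26, 53.92). So F.x = 17.26.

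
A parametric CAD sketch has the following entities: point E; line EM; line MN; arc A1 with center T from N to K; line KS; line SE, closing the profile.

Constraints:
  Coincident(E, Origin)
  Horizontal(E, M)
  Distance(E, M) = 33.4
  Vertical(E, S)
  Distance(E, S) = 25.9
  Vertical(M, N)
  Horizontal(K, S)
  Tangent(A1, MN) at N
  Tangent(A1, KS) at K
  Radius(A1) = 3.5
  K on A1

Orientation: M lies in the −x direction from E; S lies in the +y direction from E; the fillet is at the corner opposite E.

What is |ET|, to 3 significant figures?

37.4

E and S share the same x with |ES| = 25.9 and S on the +y side, so S = (0.00, 25.9). The virtual corner opposite E is at (-33.4, 25.9). A1 meets MN tangentially, so TN is at right angles to MN and tangency of A1 to KS means the radius TK is perpendicular to KS, with radius 3.5, so the center T sits 3.5 in from both sides at T = (-29.9, 22.4). Then |ET| = |T − E| = 37.4.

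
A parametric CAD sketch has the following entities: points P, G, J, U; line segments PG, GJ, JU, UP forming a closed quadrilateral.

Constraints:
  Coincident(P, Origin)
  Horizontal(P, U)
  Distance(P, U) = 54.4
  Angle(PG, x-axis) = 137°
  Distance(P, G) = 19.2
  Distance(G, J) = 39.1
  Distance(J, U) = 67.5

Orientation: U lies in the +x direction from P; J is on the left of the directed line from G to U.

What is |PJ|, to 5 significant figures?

47.160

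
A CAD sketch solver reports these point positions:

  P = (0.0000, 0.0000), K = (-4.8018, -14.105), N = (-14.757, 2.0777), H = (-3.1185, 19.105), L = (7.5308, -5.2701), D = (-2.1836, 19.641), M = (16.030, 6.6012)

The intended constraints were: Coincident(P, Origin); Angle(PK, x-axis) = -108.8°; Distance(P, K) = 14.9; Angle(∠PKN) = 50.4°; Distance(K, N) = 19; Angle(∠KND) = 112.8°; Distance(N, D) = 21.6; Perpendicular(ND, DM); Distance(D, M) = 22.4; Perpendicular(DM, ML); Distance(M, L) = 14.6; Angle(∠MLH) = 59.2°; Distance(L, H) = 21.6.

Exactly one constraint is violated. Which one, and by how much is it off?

Distance(L, H) = 21.6 — off by 5.00.

P = (0.00, 0.00) ✓; PK at -108.8° ✓; |PK| = 14.90 ✓; ∠PKN = 50.40° ✓; |KN| = 19.00 ✓; ∠KND = 112.8° ✓; |ND| = 21.60 ✓; ∠(ND, DM) = 90.00° ✓; |DM| = 22.40 ✓; ∠(DM, ML) = 90.00° ✓; |ML| = 14.60 ✓; ∠MLH = 59.20° ✓; |LH| = 26.60 ✗.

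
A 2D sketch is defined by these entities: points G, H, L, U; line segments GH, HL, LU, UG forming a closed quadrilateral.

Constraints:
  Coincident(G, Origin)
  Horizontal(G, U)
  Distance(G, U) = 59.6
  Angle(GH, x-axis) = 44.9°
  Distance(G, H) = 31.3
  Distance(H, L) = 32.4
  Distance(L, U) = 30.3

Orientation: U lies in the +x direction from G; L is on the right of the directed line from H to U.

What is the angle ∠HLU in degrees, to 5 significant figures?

87.700°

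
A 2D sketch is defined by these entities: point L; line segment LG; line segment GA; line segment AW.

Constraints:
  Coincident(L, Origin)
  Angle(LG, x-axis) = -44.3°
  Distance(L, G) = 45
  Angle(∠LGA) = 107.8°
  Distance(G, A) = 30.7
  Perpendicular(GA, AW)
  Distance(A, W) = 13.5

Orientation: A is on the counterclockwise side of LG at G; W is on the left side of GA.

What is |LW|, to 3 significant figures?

53.3

L is at the origin; LG runs at -44.3° with length 45.0, so G = 45.0·(cos -44.3°, sin -44.3°) = (32.2, -31.4). ∠LGA = 107.8°, so GA runs at -44.3° + (180° − 107.8°) = 27.9° from the x-axis; with |GA| = 30.7, A = G + 30.7·(cos 27.9°, sin 27.9°) = (59.3, -17.1). GA is perpendicular to AW; with |AW| = 13.5 on the left of GA, W = A + 13.5·(-0.468, 0.884) = (53.0, -5.13). Then |LW| = |W − L| = 53.3.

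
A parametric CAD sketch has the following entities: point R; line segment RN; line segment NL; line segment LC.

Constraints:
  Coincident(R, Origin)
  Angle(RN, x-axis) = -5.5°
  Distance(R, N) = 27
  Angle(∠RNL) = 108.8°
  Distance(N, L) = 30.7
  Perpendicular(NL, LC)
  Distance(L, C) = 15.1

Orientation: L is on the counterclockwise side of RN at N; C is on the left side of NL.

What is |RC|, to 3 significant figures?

40.8

R is at the origin; RN runs at -5.5° with length 27.0, so N = 27.0·(cos -5.5°, sin -5.5°) = (26.9, -2.59). ∠RNL = 108.8°, so NL runs at -5.5° + (180° − 108.8°) = 65.7° from the x-axis; with |NL| = 30.7, L = N + 30.7·(cos 65.7°, sin 65.7°) = (39.5, 25.4). NL is perpendicular to LC; with |LC| = 15.1 on the left of NL, C = L + 15.1·(-0.911, 0.412) = (25.7, 31.6). Then |RC| = |C − R| = 40.8.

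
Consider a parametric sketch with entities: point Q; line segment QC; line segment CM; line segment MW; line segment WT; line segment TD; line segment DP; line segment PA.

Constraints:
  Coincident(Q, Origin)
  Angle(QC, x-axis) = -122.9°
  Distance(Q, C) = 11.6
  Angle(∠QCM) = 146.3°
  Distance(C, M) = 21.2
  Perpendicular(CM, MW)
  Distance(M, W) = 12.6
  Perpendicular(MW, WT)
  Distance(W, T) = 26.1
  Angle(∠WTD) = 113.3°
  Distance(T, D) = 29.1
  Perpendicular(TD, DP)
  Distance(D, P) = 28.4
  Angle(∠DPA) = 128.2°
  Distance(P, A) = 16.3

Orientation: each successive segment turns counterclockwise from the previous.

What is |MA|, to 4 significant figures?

17.80

Q is at the origin; QC runs at -122.9° with length 11.6, so C = (-6.301, -9.740). ∠QCM = 146.3° gives CM at -89.20° from the x-axis; with |CM| = 21.2, M = (-6.005, -30.94). The perpendicularity gives MW at right angles to CM, so MW runs at 0.8000°; with |MW| = 12.6, W = (6.594, -30.76). The perpendicularity gives WT at right angles to MW, so WT runs at 90.80°; with |WT| = 26.1, T = (6.230, -4.664). ∠WTD = 113.3° gives TD at 157.5° from the x-axis; with |TD| = 29.1, D = (-20.66, 6.472). TD ⟂ DP, so DP runs at -112.5°; with |DP| = 28.4, P = (-31.52, -19.77). ∠DPA = 128.2° gives PA at -60.70° from the x-axis; with |PA| = 16.3, A = (-23.55, -33.98). Then |MA| = |A − M| = 17.80.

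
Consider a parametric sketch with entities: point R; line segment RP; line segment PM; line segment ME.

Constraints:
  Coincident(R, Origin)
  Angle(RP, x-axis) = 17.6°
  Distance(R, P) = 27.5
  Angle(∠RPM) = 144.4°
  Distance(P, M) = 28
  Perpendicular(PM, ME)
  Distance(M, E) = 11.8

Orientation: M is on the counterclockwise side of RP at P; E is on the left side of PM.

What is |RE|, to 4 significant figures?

50.54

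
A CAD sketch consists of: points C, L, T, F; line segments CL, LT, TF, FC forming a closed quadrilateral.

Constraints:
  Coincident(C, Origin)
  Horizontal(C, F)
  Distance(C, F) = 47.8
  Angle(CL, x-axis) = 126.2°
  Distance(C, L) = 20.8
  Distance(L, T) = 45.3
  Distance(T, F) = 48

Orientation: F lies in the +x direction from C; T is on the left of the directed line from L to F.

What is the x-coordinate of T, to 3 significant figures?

25.1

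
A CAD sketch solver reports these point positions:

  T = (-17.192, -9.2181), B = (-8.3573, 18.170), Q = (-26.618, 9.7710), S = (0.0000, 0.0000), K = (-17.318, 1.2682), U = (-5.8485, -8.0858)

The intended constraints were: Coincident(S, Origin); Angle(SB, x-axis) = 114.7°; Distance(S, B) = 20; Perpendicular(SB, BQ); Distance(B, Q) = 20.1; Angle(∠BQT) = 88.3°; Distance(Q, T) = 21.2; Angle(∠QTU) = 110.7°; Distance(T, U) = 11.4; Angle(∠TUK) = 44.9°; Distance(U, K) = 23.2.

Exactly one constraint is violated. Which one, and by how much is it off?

Distance(U, K) = 23.2 — off by 8.40.

S = (0.00, 0.00) ✓; SB at 114.7° ✓; |SB| = 20.00 ✓; ∠(SB, BQ) = 90.00° ✓; |BQ| = 20.10 ✓; ∠BQT = 88.30° ✓; |QT| = 21.20 ✓; ∠QTU = 110.7° ✓; |TU| = 11.40 ✓; ∠TUK = 44.90° ✓; |UK| = 14.80 ✗.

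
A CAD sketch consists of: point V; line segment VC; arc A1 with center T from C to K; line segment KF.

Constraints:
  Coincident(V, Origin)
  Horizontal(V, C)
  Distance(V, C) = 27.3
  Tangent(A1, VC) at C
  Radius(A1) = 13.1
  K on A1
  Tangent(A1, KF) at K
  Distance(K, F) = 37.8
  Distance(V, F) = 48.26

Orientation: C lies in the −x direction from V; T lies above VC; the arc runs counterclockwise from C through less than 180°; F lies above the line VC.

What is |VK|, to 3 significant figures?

17.9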